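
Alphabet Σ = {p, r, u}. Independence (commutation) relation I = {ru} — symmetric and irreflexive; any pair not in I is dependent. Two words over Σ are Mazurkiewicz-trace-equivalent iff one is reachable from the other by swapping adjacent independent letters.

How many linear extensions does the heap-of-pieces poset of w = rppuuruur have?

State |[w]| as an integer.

drop 0:r onto floor
drop 1:p onto {0:r}
drop 2:p onto {1:p}
drop 3:u onto {2:p}
drop 4:u onto {3:u}
drop 5:r onto {2:p}
drop 6:u onto {4:u}
drop 7:u onto {6:u}
drop 8:r onto {5:r}
ground layer = {0:r}
drop-orders for the pieces not yet dropped (sum over which currently-grounded one goes next):
  1 to go: {7} 1  {8} 1
  2 to go: {5,8} 1  {6,7} 1  {7,8} 2
  3 to go: {4,6,7} 1  {5,7,8} 3  {6,7,8} 3
  4 to go: {3,4,6,7} 1  {4,6,7,8} 4  {5,6,7,8} 6
  5 to go: {3,4,6,7,8} 5  {4,5,6,7,8} 10
  6 to go: {3,4,5,6,7,8} 15
  7 to go: {2,3,4,5,6,7,8} 15
  if 0:r drops first: 15 orders

15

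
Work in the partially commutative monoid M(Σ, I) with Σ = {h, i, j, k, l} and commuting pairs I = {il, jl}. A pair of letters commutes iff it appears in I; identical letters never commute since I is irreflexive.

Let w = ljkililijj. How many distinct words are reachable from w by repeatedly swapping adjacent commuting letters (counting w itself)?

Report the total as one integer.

piece 0:l — minimal
piece 1:j — minimal
piece 2:k rests on {0:l, 1:j}
piece 3:i rests on {2:k}
piece 4:l rests on {2:k}
piece 5:i rests on {3:i}
piece 6:l rests on {4:l}
piece 7:i rests on {5:i}
piece 8:j rests on {7:i}
piece 9:j rests on {8:j}
minimal pieces: {0:l, 1:j}
ways to finish when only these pieces remain (= sum over removing one remaining piece with nothing left below it):
  1 left: {6}→1  {9}→1
  2 left: {4,6}→1  {6,9}→2  {8,9}→1
  3 left: {4,6,9}→3  {6,8,9}→3  {7,8,9}→1
  4 left: {4,6,8,9}→6  {5,7,8,9}→1  {6,7,8,9}→4
  5 left: {3,5,7,8,9}→1  {4,6,7,8,9}→10  {5,6,7,8,9}→5
  6 left: {3,5,6,7,8,9}→6  {4,5,6,7,8,9}→15
  7 left: {3,4,5,6,7,8,9}→21
  8 left: {2,3,4,5,6,7,8,9}→21
  placing 0:l first → 21 extensions
  placing 1:j first → 21 extensions
total linear extensions = 42

42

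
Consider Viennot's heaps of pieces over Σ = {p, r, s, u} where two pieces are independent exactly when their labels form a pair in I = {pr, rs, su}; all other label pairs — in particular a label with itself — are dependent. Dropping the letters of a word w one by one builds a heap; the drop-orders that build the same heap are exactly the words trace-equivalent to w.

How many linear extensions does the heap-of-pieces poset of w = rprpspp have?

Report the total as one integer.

21

drop 0:r onto floor
drop 1:p onto floor
drop 2:r onto {0:r}
drop 3:p onto {1:p}
drop 4:s onto {3:p}
drop 5:p onto {4:s}
drop 6:p onto {5:p}
ground layer = {0:r, 1:p}
drop-orders for the pieces not yet dropped (sum over which currently-grounded one goes next):
  1 to go: {2} 1  {6} 1
  2 to go: {0,2} 1  {2,6} 2  {5,6} 1
  3 to go: {0,2,6} 3  {2,5,6} 3  {4,5,6} 1
  4 to go: {0,2,5,6} 6  {2,4,5,6} 4  {3,4,5,6} 1
  5 to go: {0,2,4,5,6} 10  {1,3,4,5,6} 1  {2,3,4,5,6} 5
  if 0:r drops first: 6 orders
  if 1:p drops first: 15 orders
heap linearizations: 21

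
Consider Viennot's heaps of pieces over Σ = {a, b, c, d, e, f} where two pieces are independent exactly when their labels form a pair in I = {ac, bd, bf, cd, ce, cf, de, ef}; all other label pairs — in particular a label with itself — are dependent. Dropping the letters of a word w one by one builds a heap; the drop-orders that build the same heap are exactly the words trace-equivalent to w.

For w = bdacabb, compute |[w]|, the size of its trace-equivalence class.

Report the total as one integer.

7

#0=b has no predecessor
#1=d has no predecessor
#2=a depends on [0:b, 1:d]
#3=c depends on [0:b]
#4=a depends on [2:a]
#5=b depends on [3:c, 4:a]
#6=b depends on [5:b]
sources: [0:b, 1:d]
N(rest) = Σ N(rest − s) over sources s of rest; N(one piece) = 1:
  size 1 → [6]=1
  size 2 → [5,6]=1
  size 3 → [3,5,6]=1  [4,5,6]=1
  size 4 → [2,4,5,6]=1  [3,4,5,6]=2
  size 5 → [1,2,4,5,6]=1  [2,3,4,5,6]=3
  first=0(b) contributes 4
  first=1(d) contributes 3
|[w]| = 7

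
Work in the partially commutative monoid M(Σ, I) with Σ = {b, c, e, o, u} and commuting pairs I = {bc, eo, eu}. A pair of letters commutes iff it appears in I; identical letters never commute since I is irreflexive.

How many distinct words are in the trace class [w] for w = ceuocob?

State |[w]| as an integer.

#0=c has no predecessor
#1=e depends on [0:c]
#2=u depends on [0:c]
#3=o depends on [2:u]
#4=c depends on [1:e, 3:o]
#5=o depends on [4:c]
#6=b depends on [5:o]
sources: [0:c]
N(rest) = Σ N(rest − s) over sources s of rest; N(one piece) = 1:
  size 1 → [6]=1
  size 2 → [5,6]=1
  size 3 → [4,5,6]=1
  size 4 → [1,4,5,6]=1  [3,4,5,6]=1
  size 5 → [1,3,4,5,6]=2  [2,3,4,5,6]=1
  first=0(c) contributes 3

3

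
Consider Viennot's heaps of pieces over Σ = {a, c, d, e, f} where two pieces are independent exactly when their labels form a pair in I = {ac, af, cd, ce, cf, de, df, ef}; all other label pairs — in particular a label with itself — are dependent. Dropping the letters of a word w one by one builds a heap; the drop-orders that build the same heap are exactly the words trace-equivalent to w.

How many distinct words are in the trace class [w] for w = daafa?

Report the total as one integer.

piece 0:d — minimal
piece 1:a rests on {0:d}
piece 2:a rests on {1:a}
piece 3:f — minimal
piece 4:a rests on {2:a}
minimal pieces: {0:d, 3:f}
ways to finish when only these pieces remain (= sum over removing one remaining piece with nothing left below it):
  1 left: {3}→1  {4}→1
  2 left: {2,4}→1  {3,4}→2
  3 left: {1,2,4}→1  {2,3,4}→3
  placing 0:d first → 4 extensions
  placing 3:f first → 1 extensions
total linear extensions = 5

5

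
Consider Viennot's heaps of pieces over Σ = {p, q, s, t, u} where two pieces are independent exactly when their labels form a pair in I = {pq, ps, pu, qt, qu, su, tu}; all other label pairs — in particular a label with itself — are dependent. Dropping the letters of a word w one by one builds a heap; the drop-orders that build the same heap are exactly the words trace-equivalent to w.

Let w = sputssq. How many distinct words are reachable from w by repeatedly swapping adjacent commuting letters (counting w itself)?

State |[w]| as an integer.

14

drop 0:s onto floor
drop 1:p onto floor
drop 2:u onto floor
drop 3:t onto {0:s, 1:p}
drop 4:s onto {3:t}
drop 5:s onto {4:s}
drop 6:q onto {5:s}
ground layer = {0:s, 1:p, 2:u}
drop-orders for the pieces not yet dropped (sum over which currently-grounded one goes next):
  1 to go: {2} 1  {6} 1
  2 to go: {2,6} 2  {5,6} 1
  3 to go: {2,5,6} 3  {4,5,6} 1
  4 to go: {2,4,5,6} 4  {3,4,5,6} 1
  5 to go: {0,3,4,5,6} 1  {1,3,4,5,6} 1  {2,3,4,5,6} 5
  if 0:s drops first: 6 orders
  if 1:p drops first: 6 orders
  if 2:u drops first: 2 orders
heap linearizations: 14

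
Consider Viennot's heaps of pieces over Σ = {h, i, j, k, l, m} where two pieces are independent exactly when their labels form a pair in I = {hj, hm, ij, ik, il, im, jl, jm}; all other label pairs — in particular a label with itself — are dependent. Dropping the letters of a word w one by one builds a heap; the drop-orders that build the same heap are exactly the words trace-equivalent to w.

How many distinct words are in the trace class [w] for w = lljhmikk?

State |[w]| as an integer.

piece 0:l — minimal
piece 1:l rests on {0:l}
piece 2:j — minimal
piece 3:h rests on {1:l}
piece 4:m rests on {1:l}
piece 5:i rests on {3:h}
piece 6:k rests on {2:j, 3:h, 4:m}
piece 7:k rests on {6:k}
minimal pieces: {0:l, 2:j}
ways to finish when only these pieces remain (= sum over removing one remaining piece with nothing left below it):
  1 left: {5}→1  {7}→1
  2 left: {5,7}→2  {6,7}→1
  3 left: {2,6,7}→1  {4,6,7}→1  {5,6,7}→3
  4 left: {2,4,6,7}→2  {2,5,6,7}→4  {3,5,6,7}→3  {4,5,6,7}→4
  5 left: {2,3,5,6,7}→7  {2,4,5,6,7}→10  {3,4,5,6,7}→7
  6 left: {1,3,4,5,6,7}→7  {2,3,4,5,6,7}→24
  placing 0:l first → 31 extensions
  placing 2:j first → 7 extensions
total linear extensions = 38

38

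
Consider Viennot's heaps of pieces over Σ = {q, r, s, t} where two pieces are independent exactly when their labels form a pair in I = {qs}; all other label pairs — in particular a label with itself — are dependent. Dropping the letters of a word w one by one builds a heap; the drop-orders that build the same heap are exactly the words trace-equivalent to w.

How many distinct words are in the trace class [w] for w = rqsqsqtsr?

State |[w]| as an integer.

10

#0=r has no predecessor
#1=q depends on [0:r]
#2=s depends on [0:r]
#3=q depends on [1:q]
#4=s depends on [2:s]
#5=q depends on [3:q]
#6=t depends on [4:s, 5:q]
#7=s depends on [6:t]
#8=r depends on [7:s]
sources: [0:r]
N(rest) = Σ N(rest − s) over sources s of rest; N(one piece) = 1:
  size 1 → [8]=1
  size 2 → [7,8]=1
  size 3 → [6,7,8]=1
  size 4 → [4,6,7,8]=1  [5,6,7,8]=1
  size 5 → [2,4,6,7,8]=1  [3,5,6,7,8]=1  [4,5,6,7,8]=2
  size 6 → [1,3,5,6,7,8]=1  [2,4,5,6,7,8]=3  [3,4,5,6,7,8]=3
  size 7 → [1,3,4,5,6,7,8]=4  [2,3,4,5,6,7,8]=6
  first=0(r) contributes 10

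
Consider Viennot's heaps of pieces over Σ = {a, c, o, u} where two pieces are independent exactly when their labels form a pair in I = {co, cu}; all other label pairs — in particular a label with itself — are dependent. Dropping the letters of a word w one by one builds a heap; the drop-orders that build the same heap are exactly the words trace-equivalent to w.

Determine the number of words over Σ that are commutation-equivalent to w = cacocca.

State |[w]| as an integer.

4

drop 0:c onto floor
drop 1:a onto {0:c}
drop 2:c onto {1:a}
drop 3:o onto {1:a}
drop 4:c onto {2:c}
drop 5:c onto {4:c}
drop 6:a onto {3:o, 5:c}
ground layer = {0:c}
drop-orders for the pieces not yet dropped (sum over which currently-grounded one goes next):
  1 to go: {6} 1
  2 to go: {3,6} 1  {5,6} 1
  3 to go: {3,5,6} 2  {4,5,6} 1
  4 to go: {2,4,5,6} 1  {3,4,5,6} 3
  5 to go: {2,3,4,5,6} 4
  if 0:c drops first: 4 orders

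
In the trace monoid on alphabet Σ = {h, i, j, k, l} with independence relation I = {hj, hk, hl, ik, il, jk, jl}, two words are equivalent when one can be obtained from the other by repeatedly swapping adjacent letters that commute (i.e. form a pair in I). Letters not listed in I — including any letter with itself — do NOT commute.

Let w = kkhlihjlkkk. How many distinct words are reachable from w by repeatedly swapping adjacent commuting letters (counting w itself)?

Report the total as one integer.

660

piece 0:k — minimal
piece 1:k rests on {0:k}
piece 2:h — minimal
piece 3:l rests on {1:k}
piece 4:i rests on {2:h}
piece 5:h rests on {4:i}
piece 6:j rests on {4:i}
piece 7:l rests on {3:l}
piece 8:k rests on {7:l}
piece 9:k rests on {8:k}
piece 10:k rests on {9:k}
minimal pieces: {0:k, 2:h}
ways to finish when only these pieces remain (= sum over removing one remaining piece with nothing left below it):
  1 left: {5}→1  {6}→1  {10}→1
  2 left: {5,6}→2  {5,10}→2  {6,10}→2  {9,10}→1
  3 left: {4,5,6}→2  {5,6,10}→6  {5,9,10}→3  {6,9,10}→3  {8,9,10}→1
  4 left: {2,4,5,6}→2  {4,5,6,10}→8  {5,6,9,10}→12  {5,8,9,10}→4  {6,8,9,10}→4  {7,8,9,10}→1
  5 left: {2,4,5,6,10}→10  {3,7,8,9,10}→1  {4,5,6,9,10}→20  {5,6,8,9,10}→20  {5,7,8,9,10}→5  {6,7,8,9,10}→5
  6 left: {1,3,7,8,9,10}→1  {2,4,5,6,9,10}→30  {3,5,7,8,9,10}→6  {3,6,7,8,9,10}→6  {4,5,6,8,9,10}→40  {5,6,7,8,9,10}→30
  7 left: {0,1,3,7,8,9,10}→1  {1,3,5,7,8,9,10}→7  {1,3,6,7,8,9,10}→7  {2,4,5,6,8,9,10}→70  {3,5,6,7,8,9,10}→42  {4,5,6,7,8,9,10}→70
  8 left: {0,1,3,5,7,8,9,10}→8  {0,1,3,6,7,8,9,10}→8  {1,3,5,6,7,8,9,10}→56  {2,4,5,6,7,8,9,10}→140  {3,4,5,6,7,8,9,10}→112
  9 left: {0,1,3,5,6,7,8,9,10}→72  {1,3,4,5,6,7,8,9,10}→168  {2,3,4,5,6,7,8,9,10}→252
  placing 0:k first → 420 extensions
  placing 2:h first → 240 extensions
total linear extensions = 660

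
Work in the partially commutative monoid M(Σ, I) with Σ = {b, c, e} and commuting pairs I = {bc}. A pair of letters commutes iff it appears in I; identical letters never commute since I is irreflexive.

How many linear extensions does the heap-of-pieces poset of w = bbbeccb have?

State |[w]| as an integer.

#0=b has no predecessor
#1=b depends on [0:b]
#2=b depends on [1:b]
#3=e depends on [2:b]
#4=c depends on [3:e]
#5=c depends on [4:c]
#6=b depends on [3:e]
sources: [0:b]
N(rest) = Σ N(rest − s) over sources s of rest; N(one piece) = 1:
  size 1 → [5]=1  [6]=1
  size 2 → [4,5]=1  [5,6]=2
  size 3 → [4,5,6]=3
  size 4 → [3,4,5,6]=3
  size 5 → [2,3,4,5,6]=3
  first=0(b) contributes 3

3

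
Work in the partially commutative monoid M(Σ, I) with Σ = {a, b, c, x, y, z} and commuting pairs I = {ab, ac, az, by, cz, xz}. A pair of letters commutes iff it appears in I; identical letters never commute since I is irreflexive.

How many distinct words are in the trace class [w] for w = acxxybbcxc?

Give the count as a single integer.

6

piece 0:a — minimal
piece 1:c — minimal
piece 2:x rests on {0:a, 1:c}
piece 3:x rests on {2:x}
piece 4:y rests on {3:x}
piece 5:b rests on {3:x}
piece 6:b rests on {5:b}
piece 7:c rests on {4:y, 6:b}
piece 8:x rests on {7:c}
piece 9:c rests on {8:x}
minimal pieces: {0:a, 1:c}
ways to finish when only these pieces remain (= sum over removing one remaining piece with nothing left below it):
  1 left: {9}→1
  2 left: {8,9}→1
  3 left: {7,8,9}→1
  4 left: {4,7,8,9}→1  {6,7,8,9}→1
  5 left: {4,6,7,8,9}→2  {5,6,7,8,9}→1
  6 left: {4,5,6,7,8,9}→3
  7 left: {3,4,5,6,7,8,9}→3
  8 left: {2,3,4,5,6,7,8,9}→3
  placing 0:a first → 3 extensions
  placing 1:c first → 3 extensions
total linear extensions = 6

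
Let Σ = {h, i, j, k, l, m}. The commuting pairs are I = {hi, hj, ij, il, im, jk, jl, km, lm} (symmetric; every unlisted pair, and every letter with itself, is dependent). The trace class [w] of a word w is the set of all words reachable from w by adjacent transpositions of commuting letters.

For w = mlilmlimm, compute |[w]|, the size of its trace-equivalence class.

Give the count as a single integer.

1260

piece 0:m — minimal
piece 1:l — minimal
piece 2:i — minimal
piece 3:l rests on {1:l}
piece 4:m rests on {0:m}
piece 5:l rests on {3:l}
piece 6:i rests on {2:i}
piece 7:m rests on {4:m}
piece 8:m rests on {7:m}
minimal pieces: {0:m, 1:l, 2:i}
ways to finish when only these pieces remain (= sum over removing one remaining piece with nothing left below it):
  1 left: {5}→1  {6}→1  {8}→1
  2 left: {2,6}→1  {3,5}→1  {5,6}→2  {5,8}→2  {6,8}→2  {7,8}→1
  3 left: {1,3,5}→1  {2,5,6}→3  {2,6,8}→3  {3,5,6}→3  {3,5,8}→3  {4,7,8}→1  {5,6,8}→6  {5,7,8}→3  {6,7,8}→3
  4 left: {0,4,7,8}→1  {1,3,5,6}→4  {1,3,5,8}→4  {2,3,5,6}→6  {2,5,6,8}→12  {2,6,7,8}→6  {3,5,6,8}→12  {3,5,7,8}→6  {4,5,7,8}→4  {4,6,7,8}→4  {5,6,7,8}→12
  5 left: {0,4,5,7,8}→5  {0,4,6,7,8}→5  {1,2,3,5,6}→10  {1,3,5,6,8}→20  {1,3,5,7,8}→10  {2,3,5,6,8}→30  {2,4,6,7,8}→10  {2,5,6,7,8}→30  {3,4,5,7,8}→10  {3,5,6,7,8}→30  {4,5,6,7,8}→20
  6 left: {0,2,4,6,7,8}→15  {0,3,4,5,7,8}→15  {0,4,5,6,7,8}→30  {1,2,3,5,6,8}→60  {1,3,4,5,7,8}→20  {1,3,5,6,7,8}→60  {2,3,5,6,7,8}→90  {2,4,5,6,7,8}→60  {3,4,5,6,7,8}→60
  7 left: {0,1,3,4,5,7,8}→35  {0,2,4,5,6,7,8}→105  {0,3,4,5,6,7,8}→105  {1,2,3,5,6,7,8}→210  {1,3,4,5,6,7,8}→140  {2,3,4,5,6,7,8}→210
  placing 0:m first → 560 extensions
  placing 1:l first → 420 extensions
  placing 2:i first → 280 extensions
total linear extensions = 1260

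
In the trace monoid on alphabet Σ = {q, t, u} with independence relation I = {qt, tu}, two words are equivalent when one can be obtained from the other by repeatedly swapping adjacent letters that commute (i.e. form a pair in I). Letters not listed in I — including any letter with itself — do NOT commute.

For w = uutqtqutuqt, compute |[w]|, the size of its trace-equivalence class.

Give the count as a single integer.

330

0(u) covers ∅
1(u) covers 0:u
2(t) covers ∅
3(q) covers 1:u
4(t) covers 2:t
5(q) covers 3:q
6(u) covers 5:q
7(t) covers 4:t
8(u) covers 6:u
9(q) covers 8:u
10(t) covers 7:t
floor of heap: 0:u, 2:t
completions by unplaced set U, small U first (add the entries for U minus each lowest piece of U):
  |U|=1: {9}:1  {10}:1
  |U|=2: {7,10}:1  {8,9}:1  {9,10}:2
  |U|=3: {4,7,10}:1  {6,8,9}:1  {7,9,10}:3  {8,9,10}:3
  |U|=4: {2,4,7,10}:1  {4,7,9,10}:4  {5,6,8,9}:1  {6,8,9,10}:4  {7,8,9,10}:6
  |U|=5: {2,4,7,9,10}:5  {3,5,6,8,9}:1  {4,7,8,9,10}:10  {5,6,8,9,10}:5  {6,7,8,9,10}:10
  |U|=6: {1,3,5,6,8,9}:1  {2,4,7,8,9,10}:15  {3,5,6,8,9,10}:6  {4,6,7,8,9,10}:20  {5,6,7,8,9,10}:15
  |U|=7: {0,1,3,5,6,8,9}:1  {1,3,5,6,8,9,10}:7  {2,4,6,7,8,9,10}:35  {3,5,6,7,8,9,10}:21  {4,5,6,7,8,9,10}:35
  |U|=8: {0,1,3,5,6,8,9,10}:8  {1,3,5,6,7,8,9,10}:28  {2,4,5,6,7,8,9,10}:70  {3,4,5,6,7,8,9,10}:56
  |U|=9: {0,1,3,5,6,7,8,9,10}:36  {1,3,4,5,6,7,8,9,10}:84  {2,3,4,5,6,7,8,9,10}:126
  start at 0(u): 210
  start at 2(t): 120
sum over floor = 330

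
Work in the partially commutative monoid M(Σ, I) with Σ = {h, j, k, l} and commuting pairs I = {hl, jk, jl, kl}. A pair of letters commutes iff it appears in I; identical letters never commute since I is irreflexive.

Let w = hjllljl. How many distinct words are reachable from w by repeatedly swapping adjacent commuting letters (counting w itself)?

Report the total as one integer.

35

0(h) covers ∅
1(j) covers 0:h
2(l) covers ∅
3(l) covers 2:l
4(l) covers 3:l
5(j) covers 1:j
6(l) covers 4:l
floor of heap: 0:h, 2:l
completions by unplaced set U, small U first (add the entries for U minus each lowest piece of U):
  |U|=1: {5}:1  {6}:1
  |U|=2: {1,5}:1  {4,6}:1  {5,6}:2
  |U|=3: {0,1,5}:1  {1,5,6}:3  {3,4,6}:1  {4,5,6}:3
  |U|=4: {0,1,5,6}:4  {1,4,5,6}:6  {2,3,4,6}:1  {3,4,5,6}:4
  |U|=5: {0,1,4,5,6}:10  {1,3,4,5,6}:10  {2,3,4,5,6}:5
  start at 0(h): 15
  start at 2(l): 20
sum over floor = 35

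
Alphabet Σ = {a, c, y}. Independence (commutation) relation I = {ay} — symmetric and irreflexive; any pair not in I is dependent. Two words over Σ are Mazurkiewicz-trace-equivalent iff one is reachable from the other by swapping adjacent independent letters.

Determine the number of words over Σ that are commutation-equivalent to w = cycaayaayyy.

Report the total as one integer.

70

piece 0:c — minimal
piece 1:y rests on {0:c}
piece 2:c rests on {1:y}
piece 3:a rests on {2:c}
piece 4:a rests on {3:a}
piece 5:y rests on {2:c}
piece 6:a rests on {4:a}
piece 7:a rests on {6:a}
piece 8:y rests on {5:y}
piece 9:y rests on {8:y}
piece 10:y rests on {9:y}
minimal pieces: {0:c}
ways to finish when only these pieces remain (= sum over removing one remaining piece with nothing left below it):
  1 left: {7}→1  {10}→1
  2 left: {6,7}→1  {7,10}→2  {9,10}→1
  3 left: {4,6,7}→1  {6,7,10}→3  {7,9,10}→3  {8,9,10}→1
  4 left: {3,4,6,7}→1  {4,6,7,10}→4  {5,8,9,10}→1  {6,7,9,10}→6  {7,8,9,10}→4
  5 left: {3,4,6,7,10}→5  {4,6,7,9,10}→10  {5,7,8,9,10}→5  {6,7,8,9,10}→10
  6 left: {3,4,6,7,9,10}→15  {4,6,7,8,9,10}→20  {5,6,7,8,9,10}→15
  7 left: {3,4,6,7,8,9,10}→35  {4,5,6,7,8,9,10}→35
  8 left: {3,4,5,6,7,8,9,10}→70
  9 left: {2,3,4,5,6,7,8,9,10}→70
  placing 0:c first → 70 extensions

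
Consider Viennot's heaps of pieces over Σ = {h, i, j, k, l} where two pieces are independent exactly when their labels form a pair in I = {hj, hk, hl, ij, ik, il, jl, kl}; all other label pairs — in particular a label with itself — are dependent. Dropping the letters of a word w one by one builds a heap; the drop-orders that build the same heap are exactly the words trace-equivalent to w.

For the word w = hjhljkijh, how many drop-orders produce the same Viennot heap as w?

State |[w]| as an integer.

piece 0:h — minimal
piece 1:j — minimal
piece 2:h rests on {0:h}
piece 3:l — minimal
piece 4:j rests on {1:j}
piece 5:k rests on {4:j}
piece 6:i rests on {2:h}
piece 7:j rests on {5:k}
piece 8:h rests on {6:i}
minimal pieces: {0:h, 1:j, 3:l}
ways to finish when only these pieces remain (= sum over removing one remaining piece with nothing left below it):
  1 left: {3}→1  {7}→1  {8}→1
  2 left: {3,7}→2  {3,8}→2  {5,7}→1  {6,8}→1  {7,8}→2
  3 left: {2,6,8}→1  {3,5,7}→3  {3,6,8}→3  {3,7,8}→6  {4,5,7}→1  {5,7,8}→3  {6,7,8}→3
  4 left: {0,2,6,8}→1  {1,4,5,7}→1  {2,3,6,8}→4  {2,6,7,8}→4  {3,4,5,7}→4  {3,5,7,8}→12  {3,6,7,8}→12  {4,5,7,8}→4  {5,6,7,8}→6
  5 left: {0,2,3,6,8}→5  {0,2,6,7,8}→5  {1,3,4,5,7}→5  {1,4,5,7,8}→5  {2,3,6,7,8}→20  {2,5,6,7,8}→10  {3,4,5,7,8}→20  {3,5,6,7,8}→30  {4,5,6,7,8}→10
  6 left: {0,2,3,6,7,8}→30  {0,2,5,6,7,8}→15  {1,3,4,5,7,8}→30  {1,4,5,6,7,8}→15  {2,3,5,6,7,8}→60  {2,4,5,6,7,8}→20  {3,4,5,6,7,8}→60
  7 left: {0,2,3,5,6,7,8}→105  {0,2,4,5,6,7,8}→35  {1,2,4,5,6,7,8}→35  {1,3,4,5,6,7,8}→105  {2,3,4,5,6,7,8}→140
  placing 0:h first → 280 extensions
  placing 1:j first → 280 extensions
  placing 3:l first → 70 extensions
total linear extensions = 630

630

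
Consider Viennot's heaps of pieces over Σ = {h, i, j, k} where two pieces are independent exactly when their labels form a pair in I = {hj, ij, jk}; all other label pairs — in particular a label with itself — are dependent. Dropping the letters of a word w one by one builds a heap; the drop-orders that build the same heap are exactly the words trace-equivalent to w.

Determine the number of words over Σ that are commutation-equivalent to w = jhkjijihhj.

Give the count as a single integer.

210

#0=j has no predecessor
#1=h has no predecessor
#2=k depends on [1:h]
#3=j depends on [0:j]
#4=i depends on [2:k]
#5=j depends on [3:j]
#6=i depends on [4:i]
#7=h depends on [6:i]
#8=h depends on [7:h]
#9=j depends on [5:j]
sources: [0:j, 1:h]
N(rest) = Σ N(rest − s) over sources s of rest; N(one piece) = 1:
  size 1 → [8]=1  [9]=1
  size 2 → [5,9]=1  [7,8]=1  [8,9]=2
  size 3 → [3,5,9]=1  [5,8,9]=3  [6,7,8]=1  [7,8,9]=3
  size 4 → [0,3,5,9]=1  [3,5,8,9]=4  [4,6,7,8]=1  [5,7,8,9]=6  [6,7,8,9]=4
  size 5 → [0,3,5,8,9]=5  [2,4,6,7,8]=1  [3,5,7,8,9]=10  [4,6,7,8,9]=5  [5,6,7,8,9]=10
  size 6 → [0,3,5,7,8,9]=15  [1,2,4,6,7,8]=1  [2,4,6,7,8,9]=6  [3,5,6,7,8,9]=20  [4,5,6,7,8,9]=15
  size 7 → [0,3,5,6,7,8,9]=35  [1,2,4,6,7,8,9]=7  [2,4,5,6,7,8,9]=21  [3,4,5,6,7,8,9]=35
  size 8 → [0,3,4,5,6,7,8,9]=70  [1,2,4,5,6,7,8,9]=28  [2,3,4,5,6,7,8,9]=56
  first=0(j) contributes 84
  first=1(h) contributes 126
|[w]| = 210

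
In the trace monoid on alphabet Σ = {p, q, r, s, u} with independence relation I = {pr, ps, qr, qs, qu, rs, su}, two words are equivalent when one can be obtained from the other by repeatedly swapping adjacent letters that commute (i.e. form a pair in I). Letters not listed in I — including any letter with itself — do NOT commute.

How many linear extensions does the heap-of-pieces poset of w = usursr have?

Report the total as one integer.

0(u) covers ∅
1(s) covers ∅
2(u) covers 0:u
3(r) covers 2:u
4(s) covers 1:s
5(r) covers 3:r
floor of heap: 0:u, 1:s
completions by unplaced set U, small U first (add the entries for U minus each lowest piece of U):
  |U|=1: {4}:1  {5}:1
  |U|=2: {1,4}:1  {3,5}:1  {4,5}:2
  |U|=3: {1,4,5}:3  {2,3,5}:1  {3,4,5}:3
  |U|=4: {0,2,3,5}:1  {1,3,4,5}:6  {2,3,4,5}:4
  start at 0(u): 10
  start at 1(s): 5
sum over floor = 15

15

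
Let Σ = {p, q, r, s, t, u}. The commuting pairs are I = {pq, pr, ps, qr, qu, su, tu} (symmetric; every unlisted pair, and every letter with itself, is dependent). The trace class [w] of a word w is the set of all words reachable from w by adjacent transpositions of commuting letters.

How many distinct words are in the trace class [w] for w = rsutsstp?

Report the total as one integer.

6

piece 0:r — minimal
piece 1:s rests on {0:r}
piece 2:u rests on {0:r}
piece 3:t rests on {1:s}
piece 4:s rests on {3:t}
piece 5:s rests on {4:s}
piece 6:t rests on {5:s}
piece 7:p rests on {2:u, 6:t}
minimal pieces: {0:r}
ways to finish when only these pieces remain (= sum over removing one remaining piece with nothing left below it):
  1 left: {7}→1
  2 left: {2,7}→1  {6,7}→1
  3 left: {2,6,7}→2  {5,6,7}→1
  4 left: {2,5,6,7}→3  {4,5,6,7}→1
  5 left: {2,4,5,6,7}→4  {3,4,5,6,7}→1
  6 left: {1,3,4,5,6,7}→1  {2,3,4,5,6,7}→5
  placing 0:r first → 6 extensions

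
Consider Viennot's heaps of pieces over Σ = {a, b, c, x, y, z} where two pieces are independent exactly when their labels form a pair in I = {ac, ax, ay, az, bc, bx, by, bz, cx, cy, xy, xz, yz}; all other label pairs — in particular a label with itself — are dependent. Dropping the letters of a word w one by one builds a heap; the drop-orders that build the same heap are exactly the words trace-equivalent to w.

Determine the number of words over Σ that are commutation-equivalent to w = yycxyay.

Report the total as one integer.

drop 0:y onto floor
drop 1:y onto {0:y}
drop 2:c onto floor
drop 3:x onto floor
drop 4:y onto {1:y}
drop 5:a onto floor
drop 6:y onto {4:y}
ground layer = {0:y, 2:c, 3:x, 5:a}
drop-orders for the pieces not yet dropped (sum over which currently-grounded one goes next):
  1 to go: {2} 1  {3} 1  {5} 1  {6} 1
  2 to go: {2,3} 2  {2,5} 2  {2,6} 2  {3,5} 2  {3,6} 2  {4,6} 1  {5,6} 2
  3 to go: {1,4,6} 1  {2,3,5} 6  {2,3,6} 6  {2,4,6} 3  {2,5,6} 6  {3,4,6} 3  {3,5,6} 6  {4,5,6} 3
  4 to go: {0,1,4,6} 1  {1,2,4,6} 4  {1,3,4,6} 4  {1,4,5,6} 4  {2,3,4,6} 12  {2,3,5,6} 24  {2,4,5,6} 12  {3,4,5,6} 12
  5 to go: {0,1,2,4,6} 5  {0,1,3,4,6} 5  {0,1,4,5,6} 5  {1,2,3,4,6} 20  {1,2,4,5,6} 20  {1,3,4,5,6} 20  {2,3,4,5,6} 60
  if 0:y drops first: 120 orders
  if 2:c drops first: 30 orders
  if 3:x drops first: 30 orders
  if 5:a drops first: 30 orders
heap linearizations: 210

210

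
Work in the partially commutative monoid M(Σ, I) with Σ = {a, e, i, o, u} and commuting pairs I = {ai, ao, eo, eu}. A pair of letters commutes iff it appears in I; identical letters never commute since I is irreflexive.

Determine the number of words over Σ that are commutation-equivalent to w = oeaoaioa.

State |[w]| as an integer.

65

0(o) covers ∅
1(e) covers ∅
2(a) covers 1:e
3(o) covers 0:o
4(a) covers 2:a
5(i) covers 1:e, 3:o
6(o) covers 5:i
7(a) covers 4:a
floor of heap: 0:o, 1:e
completions by unplaced set U, small U first (add the entries for U minus each lowest piece of U):
  |U|=1: {6}:1  {7}:1
  |U|=2: {4,7}:1  {5,6}:1  {6,7}:2
  |U|=3: {2,4,7}:1  {3,5,6}:1  {4,6,7}:3  {5,6,7}:3
  |U|=4: {0,3,5,6}:1  {2,4,6,7}:4  {3,5,6,7}:4  {4,5,6,7}:6
  |U|=5: {0,3,5,6,7}:5  {2,4,5,6,7}:10  {3,4,5,6,7}:10
  |U|=6: {0,3,4,5,6,7}:15  {1,2,4,5,6,7}:10  {2,3,4,5,6,7}:20
  start at 0(o): 30
  start at 1(e): 35
sum over floor = 65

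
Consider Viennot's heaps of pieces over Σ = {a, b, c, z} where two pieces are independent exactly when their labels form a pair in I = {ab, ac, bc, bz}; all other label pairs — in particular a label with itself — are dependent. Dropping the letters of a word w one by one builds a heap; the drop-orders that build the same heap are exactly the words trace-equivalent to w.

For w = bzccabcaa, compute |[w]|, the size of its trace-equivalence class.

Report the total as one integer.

720

piece 0:b — minimal
piece 1:z — minimal
piece 2:c rests on {1:z}
piece 3:c rests on {2:c}
piece 4:a rests on {1:z}
piece 5:b rests on {0:b}
piece 6:c rests on {3:c}
piece 7:a rests on {4:a}
piece 8:a rests on {7:a}
minimal pieces: {0:b, 1:z}
ways to finish when only these pieces remain (= sum over removing one remaining piece with nothing left below it):
  1 left: {5}→1  {6}→1  {8}→1
  2 left: {0,5}→1  {3,6}→1  {5,6}→2  {5,8}→2  {6,8}→2  {7,8}→1
  3 left: {0,5,6}→3  {0,5,8}→3  {2,3,6}→1  {3,5,6}→3  {3,6,8}→3  {4,7,8}→1  {5,6,8}→6  {5,7,8}→3  {6,7,8}→3
  4 left: {0,3,5,6}→6  {0,5,6,8}→12  {0,5,7,8}→6  {2,3,5,6}→4  {2,3,6,8}→4  {3,5,6,8}→12  {3,6,7,8}→6  {4,5,7,8}→4  {4,6,7,8}→4  {5,6,7,8}→12
  5 left: {0,2,3,5,6}→10  {0,3,5,6,8}→30  {0,4,5,7,8}→10  {0,5,6,7,8}→30  {2,3,5,6,8}→20  {2,3,6,7,8}→10  {3,4,6,7,8}→10  {3,5,6,7,8}→30  {4,5,6,7,8}→20
  6 left: {0,2,3,5,6,8}→60  {0,3,5,6,7,8}→90  {0,4,5,6,7,8}→60  {2,3,4,6,7,8}→20  {2,3,5,6,7,8}→60  {3,4,5,6,7,8}→60
  7 left: {0,2,3,5,6,7,8}→210  {0,3,4,5,6,7,8}→210  {1,2,3,4,6,7,8}→20  {2,3,4,5,6,7,8}→140
  placing 0:b first → 160 extensions
  placing 1:z first → 560 extensions
total linear extensions = 720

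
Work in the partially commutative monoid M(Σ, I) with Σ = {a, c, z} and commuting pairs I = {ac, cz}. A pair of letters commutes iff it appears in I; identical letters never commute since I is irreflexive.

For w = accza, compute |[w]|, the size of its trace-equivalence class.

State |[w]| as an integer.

10

piece 0:a — minimal
piece 1:c — minimal
piece 2:c rests on {1:c}
piece 3:z rests on {0:a}
piece 4:a rests on {3:z}
minimal pieces: {0:a, 1:c}
ways to finish when only these pieces remain (= sum over removing one remaining piece with nothing left below it):
  1 left: {2}→1  {4}→1
  2 left: {1,2}→1  {2,4}→2  {3,4}→1
  3 left: {0,3,4}→1  {1,2,4}→3  {2,3,4}→3
  placing 0:a first → 6 extensions
  placing 1:c first → 4 extensions
total linear extensions = 10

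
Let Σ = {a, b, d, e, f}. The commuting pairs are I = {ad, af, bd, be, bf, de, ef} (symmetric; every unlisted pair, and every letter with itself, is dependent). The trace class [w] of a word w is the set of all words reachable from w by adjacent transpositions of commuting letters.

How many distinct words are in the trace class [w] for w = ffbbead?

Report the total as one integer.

105

drop 0:f onto floor
drop 1:f onto {0:f}
drop 2:b onto floor
drop 3:b onto {2:b}
drop 4:e onto floor
drop 5:a onto {3:b, 4:e}
drop 6:d onto {1:f}
ground layer = {0:f, 2:b, 4:e}
drop-orders for the pieces not yet dropped (sum over which currently-grounded one goes next):
  1 to go: {5} 1  {6} 1
  2 to go: {1,6} 1  {3,5} 1  {4,5} 1  {5,6} 2
  3 to go: {0,1,6} 1  {1,5,6} 3  {2,3,5} 1  {3,4,5} 2  {3,5,6} 3  {4,5,6} 3
  4 to go: {0,1,5,6} 4  {1,3,5,6} 6  {1,4,5,6} 6  {2,3,4,5} 3  {2,3,5,6} 4  {3,4,5,6} 8
  5 to go: {0,1,3,5,6} 10  {0,1,4,5,6} 10  {1,2,3,5,6} 10  {1,3,4,5,6} 20  {2,3,4,5,6} 15
  if 0:f drops first: 45 orders
  if 2:b drops first: 40 orders
  if 4:e drops first: 20 orders
heap linearizations: 105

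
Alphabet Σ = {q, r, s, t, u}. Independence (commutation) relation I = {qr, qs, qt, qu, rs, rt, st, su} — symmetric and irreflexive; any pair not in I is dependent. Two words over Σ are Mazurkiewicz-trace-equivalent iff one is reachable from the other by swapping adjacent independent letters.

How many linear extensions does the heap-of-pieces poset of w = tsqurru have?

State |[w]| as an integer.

#0=t has no predecessor
#1=s has no predecessor
#2=q has no predecessor
#3=u depends on [0:t]
#4=r depends on [3:u]
#5=r depends on [4:r]
#6=u depends on [5:r]
sources: [0:t, 1:s, 2:q]
N(rest) = Σ N(rest − s) over sources s of rest; N(one piece) = 1:
  size 1 → [1]=1  [2]=1  [6]=1
  size 2 → [1,2]=2  [1,6]=2  [2,6]=2  [5,6]=1
  size 3 → [1,2,6]=6  [1,5,6]=3  [2,5,6]=3  [4,5,6]=1
  size 4 → [1,2,5,6]=12  [1,4,5,6]=4  [2,4,5,6]=4  [3,4,5,6]=1
  size 5 → [0,3,4,5,6]=1  [1,2,4,5,6]=20  [1,3,4,5,6]=5  [2,3,4,5,6]=5
  first=0(t) contributes 30
  first=1(s) contributes 6
  first=2(q) contributes 6
|[w]| = 42

42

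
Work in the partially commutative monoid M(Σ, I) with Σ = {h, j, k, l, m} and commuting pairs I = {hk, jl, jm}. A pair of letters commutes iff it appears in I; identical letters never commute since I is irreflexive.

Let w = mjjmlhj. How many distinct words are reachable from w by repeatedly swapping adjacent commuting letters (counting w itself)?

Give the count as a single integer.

drop 0:m onto floor
drop 1:j onto floor
drop 2:j onto {1:j}
drop 3:m onto {0:m}
drop 4:l onto {3:m}
drop 5:h onto {2:j, 4:l}
drop 6:j onto {5:h}
ground layer = {0:m, 1:j}
drop-orders for the pieces not yet dropped (sum over which currently-grounded one goes next):
  1 to go: {6} 1
  2 to go: {5,6} 1
  3 to go: {2,5,6} 1  {4,5,6} 1
  4 to go: {1,2,5,6} 1  {2,4,5,6} 2  {3,4,5,6} 1
  5 to go: {0,3,4,5,6} 1  {1,2,4,5,6} 3  {2,3,4,5,6} 3
  if 0:m drops first: 6 orders
  if 1:j drops first: 4 orders
heap linearizations: 10

10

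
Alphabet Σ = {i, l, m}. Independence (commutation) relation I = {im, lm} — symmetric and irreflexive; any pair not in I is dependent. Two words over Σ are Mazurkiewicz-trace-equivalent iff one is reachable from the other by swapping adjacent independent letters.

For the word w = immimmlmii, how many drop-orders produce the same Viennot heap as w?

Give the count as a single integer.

252

0(i) covers ∅
1(m) covers ∅
2(m) covers 1:m
3(i) covers 0:i
4(m) covers 2:m
5(m) covers 4:m
6(l) covers 3:i
7(m) covers 5:m
8(i) covers 6:l
9(i) covers 8:i
floor of heap: 0:i, 1:m
completions by unplaced set U, small U first (add the entries for U minus each lowest piece of U):
  |U|=1: {7}:1  {9}:1
  |U|=2: {5,7}:1  {7,9}:2  {8,9}:1
  |U|=3: {4,5,7}:1  {5,7,9}:3  {6,8,9}:1  {7,8,9}:3
  |U|=4: {2,4,5,7}:1  {3,6,8,9}:1  {4,5,7,9}:4  {5,7,8,9}:6  {6,7,8,9}:4
  |U|=5: {0,3,6,8,9}:1  {1,2,4,5,7}:1  {2,4,5,7,9}:5  {3,6,7,8,9}:5  {4,5,7,8,9}:10  {5,6,7,8,9}:10
  |U|=6: {0,3,6,7,8,9}:6  {1,2,4,5,7,9}:6  {2,4,5,7,8,9}:15  {3,5,6,7,8,9}:15  {4,5,6,7,8,9}:20
  |U|=7: {0,3,5,6,7,8,9}:21  {1,2,4,5,7,8,9}:21  {2,4,5,6,7,8,9}:35  {3,4,5,6,7,8,9}:35
  |U|=8: {0,3,4,5,6,7,8,9}:56  {1,2,4,5,6,7,8,9}:56  {2,3,4,5,6,7,8,9}:70
  start at 0(i): 126
  start at 1(m): 126
sum over floor = 252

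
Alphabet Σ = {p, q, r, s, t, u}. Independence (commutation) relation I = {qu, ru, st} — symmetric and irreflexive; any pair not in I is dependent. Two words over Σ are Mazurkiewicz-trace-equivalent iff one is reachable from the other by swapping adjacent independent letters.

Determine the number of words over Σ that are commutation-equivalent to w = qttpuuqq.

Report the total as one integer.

#0=q has no predecessor
#1=t depends on [0:q]
#2=t depends on [1:t]
#3=p depends on [2:t]
#4=u depends on [3:p]
#5=u depends on [4:u]
#6=q depends on [3:p]
#7=q depends on [6:q]
sources: [0:q]
N(rest) = Σ N(rest − s) over sources s of rest; N(one piece) = 1:
  size 1 → [5]=1  [7]=1
  size 2 → [4,5]=1  [5,7]=2  [6,7]=1
  size 3 → [4,5,7]=3  [5,6,7]=3
  size 4 → [4,5,6,7]=6
  size 5 → [3,4,5,6,7]=6
  size 6 → [2,3,4,5,6,7]=6
  first=0(q) contributes 6

6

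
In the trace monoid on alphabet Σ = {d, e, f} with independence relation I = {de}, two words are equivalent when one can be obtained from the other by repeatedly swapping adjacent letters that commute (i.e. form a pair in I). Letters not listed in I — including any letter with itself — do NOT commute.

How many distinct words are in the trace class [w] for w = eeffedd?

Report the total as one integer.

0(e) covers ∅
1(e) covers 0:e
2(f) covers 1:e
3(f) covers 2:f
4(e) covers 3:f
5(d) covers 3:f
6(d) covers 5:d
floor of heap: 0:e
completions by unplaced set U, small U first (add the entries for U minus each lowest piece of U):
  |U|=1: {4}:1  {6}:1
  |U|=2: {4,6}:2  {5,6}:1
  |U|=3: {4,5,6}:3
  |U|=4: {3,4,5,6}:3
  |U|=5: {2,3,4,5,6}:3
  start at 0(e): 3

3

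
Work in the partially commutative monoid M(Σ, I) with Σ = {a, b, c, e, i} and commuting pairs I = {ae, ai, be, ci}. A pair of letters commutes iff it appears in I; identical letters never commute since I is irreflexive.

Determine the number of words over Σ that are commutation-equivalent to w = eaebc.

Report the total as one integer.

6

0(e) covers ∅
1(a) covers ∅
2(e) covers 0:e
3(b) covers 1:a
4(c) covers 2:e, 3:b
floor of heap: 0:e, 1:a
completions by unplaced set U, small U first (add the entries for U minus each lowest piece of U):
  |U|=1: {4}:1
  |U|=2: {2,4}:1  {3,4}:1
  |U|=3: {0,2,4}:1  {1,3,4}:1  {2,3,4}:2
  start at 0(e): 3
  start at 1(a): 3
sum over floor = 6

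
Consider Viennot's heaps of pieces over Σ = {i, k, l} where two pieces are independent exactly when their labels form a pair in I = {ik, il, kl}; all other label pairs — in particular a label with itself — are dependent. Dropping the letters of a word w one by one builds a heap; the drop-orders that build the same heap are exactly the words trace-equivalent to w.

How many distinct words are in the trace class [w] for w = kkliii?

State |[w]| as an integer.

piece 0:k — minimal
piece 1:k rests on {0:k}
piece 2:l — minimal
piece 3:i — minimal
piece 4:i rests on {3:i}
piece 5:i rests on {4:i}
minimal pieces: {0:k, 2:l, 3:i}
ways to finish when only these pieces remain (= sum over removing one remaining piece with nothing left below it):
  1 left: {1}→1  {2}→1  {5}→1
  2 left: {0,1}→1  {1,2}→2  {1,5}→2  {2,5}→2  {4,5}→1
  3 left: {0,1,2}→3  {0,1,5}→3  {1,2,5}→6  {1,4,5}→3  {2,4,5}→3  {3,4,5}→1
  4 left: {0,1,2,5}→12  {0,1,4,5}→6  {1,2,4,5}→12  {1,3,4,5}→4  {2,3,4,5}→4
  placing 0:k first → 20 extensions
  placing 2:l first → 10 extensions
  placing 3:i first → 30 extensions
total linear extensions = 60

60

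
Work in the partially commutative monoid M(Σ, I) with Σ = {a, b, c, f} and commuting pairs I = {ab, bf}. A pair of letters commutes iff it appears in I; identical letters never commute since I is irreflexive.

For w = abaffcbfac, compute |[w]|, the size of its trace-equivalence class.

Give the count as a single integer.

15

0(a) covers ∅
1(b) covers ∅
2(a) covers 0:a
3(f) covers 2:a
4(f) covers 3:f
5(c) covers 1:b, 4:f
6(b) covers 5:c
7(f) covers 5:c
8(a) covers 7:f
9(c) covers 6:b, 8:a
floor of heap: 0:a, 1:b
completions by unplaced set U, small U first (add the entries for U minus each lowest piece of U):
  |U|=1: {9}:1
  |U|=2: {6,9}:1  {8,9}:1
  |U|=3: {6,8,9}:2  {7,8,9}:1
  |U|=4: {6,7,8,9}:3
  |U|=5: {5,6,7,8,9}:3
  |U|=6: {1,5,6,7,8,9}:3  {4,5,6,7,8,9}:3
  |U|=7: {1,4,5,6,7,8,9}:6  {3,4,5,6,7,8,9}:3
  |U|=8: {1,3,4,5,6,7,8,9}:9  {2,3,4,5,6,7,8,9}:3
  start at 0(a): 12
  start at 1(b): 3
sum over floor = 15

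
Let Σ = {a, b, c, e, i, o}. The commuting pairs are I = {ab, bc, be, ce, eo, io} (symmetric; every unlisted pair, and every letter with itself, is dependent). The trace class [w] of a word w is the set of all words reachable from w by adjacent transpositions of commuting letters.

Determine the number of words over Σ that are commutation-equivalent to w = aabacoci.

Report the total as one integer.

0(a) covers ∅
1(a) covers 0:a
2(b) covers ∅
3(a) covers 1:a
4(c) covers 3:a
5(o) covers 2:b, 4:c
6(c) covers 5:o
7(i) covers 6:c
floor of heap: 0:a, 2:b
completions by unplaced set U, small U first (add the entries for U minus each lowest piece of U):
  |U|=1: {7}:1
  |U|=2: {6,7}:1
  |U|=3: {5,6,7}:1
  |U|=4: {2,5,6,7}:1  {4,5,6,7}:1
  |U|=5: {2,4,5,6,7}:2  {3,4,5,6,7}:1
  |U|=6: {1,3,4,5,6,7}:1  {2,3,4,5,6,7}:3
  start at 0(a): 4
  start at 2(b): 1
sum over floor = 5

5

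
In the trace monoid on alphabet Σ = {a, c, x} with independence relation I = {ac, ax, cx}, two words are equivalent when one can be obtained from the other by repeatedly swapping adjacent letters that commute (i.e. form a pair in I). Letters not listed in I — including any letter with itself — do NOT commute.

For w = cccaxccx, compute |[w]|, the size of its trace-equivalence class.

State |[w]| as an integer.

168

#0=c has no predecessor
#1=c depends on [0:c]
#2=c depends on [1:c]
#3=a has no predecessor
#4=x has no predecessor
#5=c depends on [2:c]
#6=c depends on [5:c]
#7=x depends on [4:x]
sources: [0:c, 3:a, 4:x]
N(rest) = Σ N(rest − s) over sources s of rest; N(one piece) = 1:
  size 1 → [3]=1  [6]=1  [7]=1
  size 2 → [3,6]=2  [3,7]=2  [4,7]=1  [5,6]=1  [6,7]=2
  size 3 → [2,5,6]=1  [3,4,7]=3  [3,5,6]=3  [3,6,7]=6  [4,6,7]=3  [5,6,7]=3
  size 4 → [1,2,5,6]=1  [2,3,5,6]=4  [2,5,6,7]=4  [3,4,6,7]=12  [3,5,6,7]=12  [4,5,6,7]=6
  size 5 → [0,1,2,5,6]=1  [1,2,3,5,6]=5  [1,2,5,6,7]=5  [2,3,5,6,7]=20  [2,4,5,6,7]=10  [3,4,5,6,7]=30
  size 6 → [0,1,2,3,5,6]=6  [0,1,2,5,6,7]=6  [1,2,3,5,6,7]=30  [1,2,4,5,6,7]=15  [2,3,4,5,6,7]=60
  first=0(c) contributes 105
  first=3(a) contributes 21
  first=4(x) contributes 42
|[w]| = 168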